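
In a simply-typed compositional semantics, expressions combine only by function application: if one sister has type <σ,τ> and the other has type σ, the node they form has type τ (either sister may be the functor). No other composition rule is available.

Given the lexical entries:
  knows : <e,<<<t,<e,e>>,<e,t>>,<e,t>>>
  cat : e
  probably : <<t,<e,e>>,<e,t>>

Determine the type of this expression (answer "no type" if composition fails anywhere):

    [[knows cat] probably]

[knows cat] — knows of type <e,<<<t,<e,e>>,<e,t>>,<e,t>>> combines with cat of type e: type <<<t,<e,e>>,<e,t>>,<e,t>>.
[[knows cat] probably] — [knows cat] of type <<<t,<e,e>>,<e,t>>,<e,t>> combines with probably of type <<t,<e,e>>,<e,t>>: type <e,t>.

<e,t>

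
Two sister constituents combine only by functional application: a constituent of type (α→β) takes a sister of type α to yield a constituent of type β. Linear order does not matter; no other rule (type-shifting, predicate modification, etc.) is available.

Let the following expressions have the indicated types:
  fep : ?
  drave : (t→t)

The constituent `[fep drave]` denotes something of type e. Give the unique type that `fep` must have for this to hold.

For [fep drave] to have type e with drave of type (t→t), fep must be the function: fep : ((t→t)→e).

((t→t)→e)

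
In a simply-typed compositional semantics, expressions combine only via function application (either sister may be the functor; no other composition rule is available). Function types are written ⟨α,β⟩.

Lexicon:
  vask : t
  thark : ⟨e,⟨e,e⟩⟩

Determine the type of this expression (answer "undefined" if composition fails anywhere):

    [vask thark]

At [vask thark]: neither t nor ⟨e,⟨e,e⟩⟩ can take the other as argument; the node is ill-typed.

undefined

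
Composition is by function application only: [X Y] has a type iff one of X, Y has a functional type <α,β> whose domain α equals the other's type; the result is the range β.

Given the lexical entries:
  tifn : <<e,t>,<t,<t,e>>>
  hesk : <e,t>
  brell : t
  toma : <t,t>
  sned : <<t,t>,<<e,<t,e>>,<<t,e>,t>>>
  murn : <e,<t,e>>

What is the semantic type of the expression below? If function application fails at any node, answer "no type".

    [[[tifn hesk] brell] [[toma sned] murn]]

[tifn hesk]: functor tifn : <<e,t>,<t,<t,e>>>, argument hesk : <e,t>; result <t,<t,e>>.
[[tifn hesk] brell]: functor [tifn hesk] : <t,<t,e>>, argument brell : t; result <t,e>.
[toma sned]: functor sned : <<t,t>,<<e,<t,e>>,<<t,e>,t>>>, argument toma : <t,t>; result <<e,<t,e>>,<<t,e>,t>>.
[[toma sned] murn]: functor [toma sned] : <<e,<t,e>>,<<t,e>,t>>, argument murn : <e,<t,e>>; result <<t,e>,t>.
[[[tifn hesk] brell] [[toma sned] murn]]: functor [[toma sned] murn] : <<t,e>,t>, argument [[tifn hesk] brell] : <t,e>; result t.

t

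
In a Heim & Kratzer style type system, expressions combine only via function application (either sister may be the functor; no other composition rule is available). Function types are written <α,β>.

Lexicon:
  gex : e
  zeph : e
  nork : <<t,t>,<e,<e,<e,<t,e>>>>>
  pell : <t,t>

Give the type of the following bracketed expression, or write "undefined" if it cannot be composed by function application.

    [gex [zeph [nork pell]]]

<e,<t,e>>

[nork pell]: nork is <<t,t>,<e,<e,<e,<t,e>>>>>, pell is <t,t>; result <e,<e,<e,<t,e>>>>.
[zeph [nork pell]]: [nork pell] is <e,<e,<e,<t,e>>>>, zeph is e; result <e,<e,<t,e>>>.
[gex [zeph [nork pell]]]: [zeph [nork pell]] is <e,<e,<t,e>>>, gex is e; result <e,<t,e>>.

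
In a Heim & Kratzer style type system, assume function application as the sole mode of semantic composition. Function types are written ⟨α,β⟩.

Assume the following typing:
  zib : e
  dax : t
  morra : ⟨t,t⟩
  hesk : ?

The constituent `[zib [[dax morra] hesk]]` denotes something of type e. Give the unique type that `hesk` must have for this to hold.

[zib [[dax morra] hesk]] must have type e. The sister zib has type e; that is not a function onto e, so [[dax morra] hesk] must be the functor, of type ⟨e,e⟩.
[[dax morra] hesk] must have type ⟨e,e⟩. The sister [dax morra] has type t; that is not a function onto ⟨e,e⟩, so hesk must be the functor, of type ⟨t,⟨e,e⟩⟩.

⟨t,⟨e,e⟩⟩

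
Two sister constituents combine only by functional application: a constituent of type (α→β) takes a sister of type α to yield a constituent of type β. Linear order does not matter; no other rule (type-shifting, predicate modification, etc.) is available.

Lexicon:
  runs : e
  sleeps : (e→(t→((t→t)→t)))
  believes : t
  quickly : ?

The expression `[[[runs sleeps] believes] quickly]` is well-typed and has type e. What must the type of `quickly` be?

(((t→t)→t)→e)

For [[[runs sleeps] believes] quickly] to have type e with [[runs sleeps] believes] of type ((t→t)→t), quickly must be the function: quickly : (((t→t)→t)→e).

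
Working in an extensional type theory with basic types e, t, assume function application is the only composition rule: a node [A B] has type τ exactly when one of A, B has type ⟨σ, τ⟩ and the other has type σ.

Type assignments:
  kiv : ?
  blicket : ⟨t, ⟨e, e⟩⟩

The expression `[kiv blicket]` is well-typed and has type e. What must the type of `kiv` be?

⟨⟨t, ⟨e, e⟩⟩, e⟩

[kiv blicket] must have type e. The sister blicket has type ⟨t, ⟨e, e⟩⟩; that is not a function onto e, so kiv must be the functor, of type ⟨⟨t, ⟨e, e⟩⟩, e⟩.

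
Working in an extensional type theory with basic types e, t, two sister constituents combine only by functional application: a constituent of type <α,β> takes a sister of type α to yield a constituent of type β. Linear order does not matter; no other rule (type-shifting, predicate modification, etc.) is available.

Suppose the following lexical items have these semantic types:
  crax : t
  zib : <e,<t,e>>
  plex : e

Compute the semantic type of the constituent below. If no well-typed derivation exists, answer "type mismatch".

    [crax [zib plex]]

[zib plex]: functor zib : <e,<t,e>>, argument plex : e; result <t,e>.
[crax [zib plex]]: functor [zib plex] : <t,e>, argument crax : t; result e.

e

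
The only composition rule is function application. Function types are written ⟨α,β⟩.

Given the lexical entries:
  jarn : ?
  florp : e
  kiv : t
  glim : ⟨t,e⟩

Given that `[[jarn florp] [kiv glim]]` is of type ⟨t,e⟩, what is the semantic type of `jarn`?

[[jarn florp] [kiv glim]] must have type ⟨t,e⟩. The sister [kiv glim] has type e; that is not a function onto ⟨t,e⟩, so [jarn florp] must be the functor, of type ⟨e,⟨t,e⟩⟩.
[jarn florp] must have type ⟨e,⟨t,e⟩⟩. The sister florp has type e; that is not a function onto ⟨e,⟨t,e⟩⟩, so jarn must be the functor, of type ⟨e,⟨e,⟨t,e⟩⟩⟩.

⟨e,⟨e,⟨t,e⟩⟩⟩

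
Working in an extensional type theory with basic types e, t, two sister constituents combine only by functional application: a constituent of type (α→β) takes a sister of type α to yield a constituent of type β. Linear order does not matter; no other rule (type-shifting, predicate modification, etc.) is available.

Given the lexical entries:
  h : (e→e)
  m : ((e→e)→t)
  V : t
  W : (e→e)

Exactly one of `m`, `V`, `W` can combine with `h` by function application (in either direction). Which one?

m

m — combines: m : ((e→e)→t) takes h : (e→e) as argument, giving t.
V : t — does not combine with h.
W : (e→e) — does not combine with h.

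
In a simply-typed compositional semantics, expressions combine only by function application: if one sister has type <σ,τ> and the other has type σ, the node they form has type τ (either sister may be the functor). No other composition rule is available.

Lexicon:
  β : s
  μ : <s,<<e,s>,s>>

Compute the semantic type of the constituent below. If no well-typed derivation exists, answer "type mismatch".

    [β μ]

At [β μ], μ : <s,<<e,s>,s>> takes β : s, giving <<e,s>,s>.

<<e,s>,s>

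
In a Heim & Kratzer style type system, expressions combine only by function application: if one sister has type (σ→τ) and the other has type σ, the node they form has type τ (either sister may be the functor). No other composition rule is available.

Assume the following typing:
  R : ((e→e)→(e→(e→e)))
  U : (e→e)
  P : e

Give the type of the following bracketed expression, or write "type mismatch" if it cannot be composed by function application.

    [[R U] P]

[R U]: ((e→e)→(e→(e→e))) applied to (e→e) yields (e→(e→e)).
[[R U] P]: (e→(e→e)) applied to e yields (e→e).

(e→e)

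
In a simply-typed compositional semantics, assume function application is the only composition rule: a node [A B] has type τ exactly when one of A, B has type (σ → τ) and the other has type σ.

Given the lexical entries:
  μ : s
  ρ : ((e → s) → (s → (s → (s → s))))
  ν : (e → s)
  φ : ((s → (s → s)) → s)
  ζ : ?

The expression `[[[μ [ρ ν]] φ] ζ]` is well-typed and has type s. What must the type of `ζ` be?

For [[[μ [ρ ν]] φ] ζ] to have type s with [[μ [ρ ν]] φ] of type s, ζ must be the function: ζ : (s → s).

(s → s)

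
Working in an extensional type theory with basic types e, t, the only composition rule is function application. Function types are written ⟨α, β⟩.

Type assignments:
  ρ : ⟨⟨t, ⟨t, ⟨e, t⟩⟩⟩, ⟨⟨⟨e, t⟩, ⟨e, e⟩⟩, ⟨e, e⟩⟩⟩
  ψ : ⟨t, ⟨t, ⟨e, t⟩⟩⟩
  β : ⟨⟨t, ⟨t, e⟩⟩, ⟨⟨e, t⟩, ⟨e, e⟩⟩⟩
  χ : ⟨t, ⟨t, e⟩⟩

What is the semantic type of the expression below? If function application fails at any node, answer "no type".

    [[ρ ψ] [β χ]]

[ρ ψ] — ρ of type ⟨⟨t, ⟨t, ⟨e, t⟩⟩⟩, ⟨⟨⟨e, t⟩, ⟨e, e⟩⟩, ⟨e, e⟩⟩⟩ combines with ψ of type ⟨t, ⟨t, ⟨e, t⟩⟩⟩: type ⟨⟨⟨e, t⟩, ⟨e, e⟩⟩, ⟨e, e⟩⟩.
[β χ] — β of type ⟨⟨t, ⟨t, e⟩⟩, ⟨⟨e, t⟩, ⟨e, e⟩⟩⟩ combines with χ of type ⟨t, ⟨t, e⟩⟩: type ⟨⟨e, t⟩, ⟨e, e⟩⟩.
[[ρ ψ] [β χ]] — [ρ ψ] of type ⟨⟨⟨e, t⟩, ⟨e, e⟩⟩, ⟨e, e⟩⟩ combines with [β χ] of type ⟨⟨e, t⟩, ⟨e, e⟩⟩: type ⟨e, e⟩.

⟨e, e⟩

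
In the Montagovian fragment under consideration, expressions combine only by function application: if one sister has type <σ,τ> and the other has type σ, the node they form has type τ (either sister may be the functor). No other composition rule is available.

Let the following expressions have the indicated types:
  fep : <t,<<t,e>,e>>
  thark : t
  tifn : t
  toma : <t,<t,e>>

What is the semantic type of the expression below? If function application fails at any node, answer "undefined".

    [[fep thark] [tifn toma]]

[fep thark] — fep of type <t,<<t,e>,e>> combines with thark of type t: type <<t,e>,e>.
[tifn toma] — toma of type <t,<t,e>> combines with tifn of type t: type <t,e>.
[[fep thark] [tifn toma]] — [fep thark] of type <<t,e>,e> combines with [tifn toma] of type <t,e>: type e.

e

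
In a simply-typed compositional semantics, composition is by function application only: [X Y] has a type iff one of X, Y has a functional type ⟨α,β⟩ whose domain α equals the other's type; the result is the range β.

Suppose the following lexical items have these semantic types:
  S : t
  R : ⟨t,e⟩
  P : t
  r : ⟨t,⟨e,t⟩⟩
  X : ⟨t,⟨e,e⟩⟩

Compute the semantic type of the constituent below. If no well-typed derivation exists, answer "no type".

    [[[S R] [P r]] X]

⟨e,e⟩

[S R]: R is ⟨t,e⟩, S is t; result e.
[P r]: r is ⟨t,⟨e,t⟩⟩, P is t; result ⟨e,t⟩.
[[S R] [P r]]: [P r] is ⟨e,t⟩, [S R] is e; result t.
[[[S R] [P r]] X]: X is ⟨t,⟨e,e⟩⟩, [[S R] [P r]] is t; result ⟨e,e⟩.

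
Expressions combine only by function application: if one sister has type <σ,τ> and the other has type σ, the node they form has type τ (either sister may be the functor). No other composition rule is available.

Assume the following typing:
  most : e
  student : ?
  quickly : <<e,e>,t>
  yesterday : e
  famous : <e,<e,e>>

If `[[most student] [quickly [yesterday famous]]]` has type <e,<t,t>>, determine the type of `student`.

At [[most student] [quickly [yesterday famous]]] (required: <e,<t,t>>): [quickly [yesterday famous]] is t, which is not a function with range <e,<t,t>>; hence [most student] is the functor — type <t,<e,<t,t>>>.
At [most student] (required: <t,<e,<t,t>>>): most is e, which is not a function with range <t,<e,<t,t>>>; hence student is the functor — type <e,<t,<e,<t,t>>>>.

<e,<t,<e,<t,t>>>>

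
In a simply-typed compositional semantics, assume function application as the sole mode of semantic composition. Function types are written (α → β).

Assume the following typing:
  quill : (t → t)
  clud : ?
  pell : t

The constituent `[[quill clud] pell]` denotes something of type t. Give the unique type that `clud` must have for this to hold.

At [[quill clud] pell] (required: t): pell is t, which is not a function with range t; hence [quill clud] is the functor — type (t → t).
At [quill clud] (required: (t → t)): quill is (t → t), which is not a function with range (t → t); hence clud is the functor — type ((t → t) → (t → t)).

((t → t) → (t → t))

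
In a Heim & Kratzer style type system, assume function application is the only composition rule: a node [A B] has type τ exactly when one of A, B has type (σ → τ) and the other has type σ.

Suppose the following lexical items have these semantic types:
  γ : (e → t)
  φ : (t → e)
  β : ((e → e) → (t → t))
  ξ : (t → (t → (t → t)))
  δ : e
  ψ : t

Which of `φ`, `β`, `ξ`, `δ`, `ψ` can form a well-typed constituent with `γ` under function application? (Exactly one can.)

δ

φ : (t → e) — does not combine with γ.
β : ((e → e) → (t → t)) — does not combine with γ.
ξ : (t → (t → (t → t))) — does not combine with γ.
δ — combines: γ : (e → t) takes δ : e as argument, giving t.
ψ : t — does not combine with γ.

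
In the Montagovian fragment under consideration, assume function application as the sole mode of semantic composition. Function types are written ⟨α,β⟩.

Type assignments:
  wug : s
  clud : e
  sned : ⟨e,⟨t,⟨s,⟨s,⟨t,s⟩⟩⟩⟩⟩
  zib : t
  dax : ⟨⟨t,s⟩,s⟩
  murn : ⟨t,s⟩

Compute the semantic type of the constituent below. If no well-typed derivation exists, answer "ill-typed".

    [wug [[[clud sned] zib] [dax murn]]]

At [clud sned], sned : ⟨e,⟨t,⟨s,⟨s,⟨t,s⟩⟩⟩⟩⟩ takes clud : e, giving ⟨t,⟨s,⟨s,⟨t,s⟩⟩⟩⟩.
At [[clud sned] zib], [clud sned] : ⟨t,⟨s,⟨s,⟨t,s⟩⟩⟩⟩ takes zib : t, giving ⟨s,⟨s,⟨t,s⟩⟩⟩.
At [dax murn], dax : ⟨⟨t,s⟩,s⟩ takes murn : ⟨t,s⟩, giving s.
At [[[clud sned] zib] [dax murn]], [[clud sned] zib] : ⟨s,⟨s,⟨t,s⟩⟩⟩ takes [dax murn] : s, giving ⟨s,⟨t,s⟩⟩.
At [wug [[[clud sned] zib] [dax murn]]], [[[clud sned] zib] [dax murn]] : ⟨s,⟨t,s⟩⟩ takes wug : s, giving ⟨t,s⟩.

⟨t,s⟩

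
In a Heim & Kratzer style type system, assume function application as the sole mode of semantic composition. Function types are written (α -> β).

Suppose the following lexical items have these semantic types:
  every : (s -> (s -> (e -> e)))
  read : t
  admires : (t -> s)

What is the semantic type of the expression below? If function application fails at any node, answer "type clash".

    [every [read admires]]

(s -> (e -> e))

[read admires]: (t -> s) applied to t yields s.
[every [read admires]]: (s -> (s -> (e -> e))) applied to s yields (s -> (e -> e)).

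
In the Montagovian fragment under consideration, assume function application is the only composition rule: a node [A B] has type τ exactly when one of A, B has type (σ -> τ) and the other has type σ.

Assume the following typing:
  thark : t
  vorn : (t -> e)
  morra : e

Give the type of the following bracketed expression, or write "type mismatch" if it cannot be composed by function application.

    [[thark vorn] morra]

[thark vorn]: vorn is (t -> e), thark is t; result e.
[[thark vorn] morra]: e and e cannot combine by function application — type clash.

type mismatch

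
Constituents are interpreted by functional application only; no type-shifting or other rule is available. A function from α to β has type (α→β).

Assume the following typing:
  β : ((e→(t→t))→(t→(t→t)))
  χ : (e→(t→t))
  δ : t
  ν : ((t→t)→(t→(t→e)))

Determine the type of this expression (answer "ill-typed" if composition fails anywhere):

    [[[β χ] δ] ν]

(t→(t→e))

[β χ] — β of type ((e→(t→t))→(t→(t→t))) combines with χ of type (e→(t→t)): type (t→(t→t)).
[[β χ] δ] — [β χ] of type (t→(t→t)) combines with δ of type t: type (t→t).
[[[β χ] δ] ν] — ν of type ((t→t)→(t→(t→e))) combines with [[β χ] δ] of type (t→t): type (t→(t→e)).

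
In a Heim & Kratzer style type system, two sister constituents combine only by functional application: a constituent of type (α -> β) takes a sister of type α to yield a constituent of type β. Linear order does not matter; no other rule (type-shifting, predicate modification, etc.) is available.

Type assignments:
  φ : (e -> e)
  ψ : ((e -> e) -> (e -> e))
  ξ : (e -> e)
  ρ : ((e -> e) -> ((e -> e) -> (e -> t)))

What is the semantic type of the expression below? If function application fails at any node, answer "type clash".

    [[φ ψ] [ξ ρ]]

(e -> t)

[φ ψ]: functor ψ : ((e -> e) -> (e -> e)), argument φ : (e -> e); result (e -> e).
[ξ ρ]: functor ρ : ((e -> e) -> ((e -> e) -> (e -> t))), argument ξ : (e -> e); result ((e -> e) -> (e -> t)).
[[φ ψ] [ξ ρ]]: functor [ξ ρ] : ((e -> e) -> (e -> t)), argument [φ ψ] : (e -> e); result (e -> t).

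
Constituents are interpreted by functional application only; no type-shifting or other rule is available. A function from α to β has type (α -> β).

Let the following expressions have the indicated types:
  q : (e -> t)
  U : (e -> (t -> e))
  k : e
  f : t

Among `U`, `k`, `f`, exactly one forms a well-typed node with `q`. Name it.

U : (e -> (t -> e)) — no; q wants e, and U wants e.
k — combines: q : (e -> t) takes k : e as argument, giving t.
f : t — no; q wants e, and f wants nothing (atomic).

k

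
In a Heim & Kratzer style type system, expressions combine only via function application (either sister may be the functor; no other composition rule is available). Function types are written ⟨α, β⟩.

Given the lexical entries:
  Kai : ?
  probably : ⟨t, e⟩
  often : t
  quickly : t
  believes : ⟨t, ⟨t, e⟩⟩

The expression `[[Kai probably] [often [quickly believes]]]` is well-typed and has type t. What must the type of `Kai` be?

For [[Kai probably] [often [quickly believes]]] to have type t with [often [quickly believes]] of type e, [Kai probably] must be the function: [Kai probably] : ⟨e, t⟩.
For [Kai probably] to have type ⟨e, t⟩ with probably of type ⟨t, e⟩, Kai must be the function: Kai : ⟨⟨t, e⟩, ⟨e, t⟩⟩.

⟨⟨t, e⟩, ⟨e, t⟩⟩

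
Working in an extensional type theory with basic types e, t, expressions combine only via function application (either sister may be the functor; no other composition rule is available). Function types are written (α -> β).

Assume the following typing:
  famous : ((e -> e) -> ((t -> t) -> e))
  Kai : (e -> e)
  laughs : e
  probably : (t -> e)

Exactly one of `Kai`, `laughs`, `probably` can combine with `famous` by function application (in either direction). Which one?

Kai

Kai — combines: famous : ((e -> e) -> ((t -> t) -> e)) takes Kai : (e -> e) as argument, giving ((t -> t) -> e).
laughs : e — no; famous wants (e -> e), and laughs wants nothing (atomic).
probably : (t -> e) — no; famous wants (e -> e), and probably wants t.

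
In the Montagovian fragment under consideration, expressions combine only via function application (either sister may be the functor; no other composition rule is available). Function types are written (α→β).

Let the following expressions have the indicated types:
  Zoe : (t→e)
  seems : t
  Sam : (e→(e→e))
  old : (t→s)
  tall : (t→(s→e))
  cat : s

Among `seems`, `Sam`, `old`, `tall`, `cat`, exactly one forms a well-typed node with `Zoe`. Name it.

seems

seems — combines: Zoe : (t→e) takes seems : t as argument, giving e.
Sam : (e→(e→e)) — does not combine with Zoe.
old : (t→s) — does not combine with Zoe.
tall : (t→(s→e)) — does not combine with Zoe.
cat : s — does not combine with Zoe.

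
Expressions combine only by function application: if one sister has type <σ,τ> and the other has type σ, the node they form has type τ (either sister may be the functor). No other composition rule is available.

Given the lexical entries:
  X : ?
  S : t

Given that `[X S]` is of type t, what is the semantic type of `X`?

[X S] must have type t. The sister S has type t; that is not a function onto t, so X must be the functor, of type <t,t>.

<t,t>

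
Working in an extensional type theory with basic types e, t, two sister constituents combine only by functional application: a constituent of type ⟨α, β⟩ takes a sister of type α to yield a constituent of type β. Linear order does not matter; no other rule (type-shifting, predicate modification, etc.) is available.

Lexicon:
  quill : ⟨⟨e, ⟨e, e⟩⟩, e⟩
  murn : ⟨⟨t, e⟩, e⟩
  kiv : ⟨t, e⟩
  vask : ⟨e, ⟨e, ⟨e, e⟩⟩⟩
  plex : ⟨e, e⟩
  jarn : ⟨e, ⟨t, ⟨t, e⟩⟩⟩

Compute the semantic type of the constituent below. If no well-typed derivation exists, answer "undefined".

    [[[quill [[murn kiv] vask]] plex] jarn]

⟨t, ⟨t, e⟩⟩

[murn kiv]: murn is ⟨⟨t, e⟩, e⟩, kiv is ⟨t, e⟩; result e.
[[murn kiv] vask]: vask is ⟨e, ⟨e, ⟨e, e⟩⟩⟩, [murn kiv] is e; result ⟨e, ⟨e, e⟩⟩.
[quill [[murn kiv] vask]]: quill is ⟨⟨e, ⟨e, e⟩⟩, e⟩, [[murn kiv] vask] is ⟨e, ⟨e, e⟩⟩; result e.
[[quill [[murn kiv] vask]] plex]: plex is ⟨e, e⟩, [quill [[murn kiv] vask]] is e; result e.
[[[quill [[murn kiv] vask]] plex] jarn]: jarn is ⟨e, ⟨t, ⟨t, e⟩⟩⟩, [[quill [[murn kiv] vask]] plex] is e; result ⟨t, ⟨t, e⟩⟩.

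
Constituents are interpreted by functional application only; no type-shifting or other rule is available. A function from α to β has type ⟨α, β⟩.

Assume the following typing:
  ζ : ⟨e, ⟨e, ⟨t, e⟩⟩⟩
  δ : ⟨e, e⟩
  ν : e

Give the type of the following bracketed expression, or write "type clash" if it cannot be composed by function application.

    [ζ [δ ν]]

At [δ ν], δ : ⟨e, e⟩ takes ν : e, giving e.
At [ζ [δ ν]], ζ : ⟨e, ⟨e, ⟨t, e⟩⟩⟩ takes [δ ν] : e, giving ⟨e, ⟨t, e⟩⟩.

⟨e, ⟨t, e⟩⟩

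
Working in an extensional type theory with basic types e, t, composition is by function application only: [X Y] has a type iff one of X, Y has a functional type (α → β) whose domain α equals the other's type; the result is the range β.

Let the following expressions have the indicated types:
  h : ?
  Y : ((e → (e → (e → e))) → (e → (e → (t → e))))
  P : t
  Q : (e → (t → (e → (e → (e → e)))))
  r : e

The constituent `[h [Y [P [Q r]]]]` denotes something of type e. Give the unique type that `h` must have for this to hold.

For [h [Y [P [Q r]]]] to have type e with [Y [P [Q r]]] of type (e → (e → (t → e))), h must be the function: h : ((e → (e → (t → e))) → e).

((e → (e → (t → e))) → e)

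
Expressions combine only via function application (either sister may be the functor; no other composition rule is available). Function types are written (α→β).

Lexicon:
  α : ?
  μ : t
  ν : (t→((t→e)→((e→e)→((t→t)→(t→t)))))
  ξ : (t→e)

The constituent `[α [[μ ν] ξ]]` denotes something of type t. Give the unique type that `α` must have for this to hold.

At [α [[μ ν] ξ]] (required: t): [[μ ν] ξ] is ((e→e)→((t→t)→(t→t))), which is not a function with range t; hence α is the functor — type (((e→e)→((t→t)→(t→t)))→t).

(((e→e)→((t→t)→(t→t)))→t)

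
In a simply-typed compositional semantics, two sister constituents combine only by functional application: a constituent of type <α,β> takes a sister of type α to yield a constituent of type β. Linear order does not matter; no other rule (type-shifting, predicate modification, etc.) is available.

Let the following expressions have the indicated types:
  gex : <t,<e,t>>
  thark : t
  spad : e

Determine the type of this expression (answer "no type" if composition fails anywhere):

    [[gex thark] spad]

[gex thark]: functor gex : <t,<e,t>>, argument thark : t; result <e,t>.
[[gex thark] spad]: functor [gex thark] : <e,t>, argument spad : e; result t.

t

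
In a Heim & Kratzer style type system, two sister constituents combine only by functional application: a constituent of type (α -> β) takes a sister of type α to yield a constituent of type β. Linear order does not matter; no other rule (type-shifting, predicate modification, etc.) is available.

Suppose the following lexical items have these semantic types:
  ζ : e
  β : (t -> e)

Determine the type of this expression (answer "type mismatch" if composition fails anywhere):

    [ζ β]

type mismatch

[ζ β]: e with (t -> e) — neither is a function whose domain matches the other; composition fails here.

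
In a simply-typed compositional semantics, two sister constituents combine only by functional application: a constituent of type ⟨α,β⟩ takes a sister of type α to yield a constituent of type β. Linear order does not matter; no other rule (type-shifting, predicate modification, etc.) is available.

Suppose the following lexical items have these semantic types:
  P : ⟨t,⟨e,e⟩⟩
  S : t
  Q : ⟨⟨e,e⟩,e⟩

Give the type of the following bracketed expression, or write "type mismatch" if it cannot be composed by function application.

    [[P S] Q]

e

[P S]: P is ⟨t,⟨e,e⟩⟩, S is t; result ⟨e,e⟩.
[[P S] Q]: Q is ⟨⟨e,e⟩,e⟩, [P S] is ⟨e,e⟩; result e.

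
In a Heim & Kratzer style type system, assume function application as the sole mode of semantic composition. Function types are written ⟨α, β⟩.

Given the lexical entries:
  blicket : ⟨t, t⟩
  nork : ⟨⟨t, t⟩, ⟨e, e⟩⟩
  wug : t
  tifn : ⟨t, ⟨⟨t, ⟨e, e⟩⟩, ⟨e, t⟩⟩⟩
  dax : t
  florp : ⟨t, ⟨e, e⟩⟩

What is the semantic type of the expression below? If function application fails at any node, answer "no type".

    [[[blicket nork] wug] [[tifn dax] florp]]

[blicket nork] — nork of type ⟨⟨t, t⟩, ⟨e, e⟩⟩ combines with blicket of type ⟨t, t⟩: type ⟨e, e⟩.
At [[blicket nork] wug]: neither ⟨e, e⟩ nor t can take the other as argument; the node is ill-typed.

no type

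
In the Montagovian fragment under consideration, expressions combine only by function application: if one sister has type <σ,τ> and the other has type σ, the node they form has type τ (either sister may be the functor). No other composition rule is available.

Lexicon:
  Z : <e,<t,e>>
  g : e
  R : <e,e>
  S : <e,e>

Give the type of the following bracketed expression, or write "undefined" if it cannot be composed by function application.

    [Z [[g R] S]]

At [g R], R : <e,e> takes g : e, giving e.
At [[g R] S], S : <e,e> takes [g R] : e, giving e.
At [Z [[g R] S]], Z : <e,<t,e>> takes [[g R] S] : e, giving <t,e>.

<t,e>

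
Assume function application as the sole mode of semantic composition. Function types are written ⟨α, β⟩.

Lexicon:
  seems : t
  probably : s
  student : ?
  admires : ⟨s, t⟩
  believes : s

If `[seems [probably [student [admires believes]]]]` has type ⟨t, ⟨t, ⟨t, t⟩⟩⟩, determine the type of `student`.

For [seems [probably [student [admires believes]]]] to have type ⟨t, ⟨t, ⟨t, t⟩⟩⟩ with seems of type t, [probably [student [admires believes]]] must be the function: [probably [student [admires believes]]] : ⟨t, ⟨t, ⟨t, ⟨t, t⟩⟩⟩⟩.
For [probably [student [admires believes]]] to have type ⟨t, ⟨t, ⟨t, ⟨t, t⟩⟩⟩⟩ with probably of type s, [student [admires believes]] must be the function: [student [admires believes]] : ⟨s, ⟨t, ⟨t, ⟨t, ⟨t, t⟩⟩⟩⟩⟩.
For [student [admires believes]] to have type ⟨s, ⟨t, ⟨t, ⟨t, ⟨t, t⟩⟩⟩⟩⟩ with [admires believes] of type t, student must be the function: student : ⟨t, ⟨s, ⟨t, ⟨t, ⟨t, ⟨t, t⟩⟩⟩⟩⟩⟩.

⟨t, ⟨s, ⟨t, ⟨t, ⟨t, ⟨t, t⟩⟩⟩⟩⟩⟩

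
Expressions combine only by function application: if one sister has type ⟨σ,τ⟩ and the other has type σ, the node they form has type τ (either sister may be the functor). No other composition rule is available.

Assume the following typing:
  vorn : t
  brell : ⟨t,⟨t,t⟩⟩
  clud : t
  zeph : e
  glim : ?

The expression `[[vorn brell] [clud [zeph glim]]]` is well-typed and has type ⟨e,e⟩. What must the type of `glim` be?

[[vorn brell] [clud [zeph glim]]] is required to be ⟨e,e⟩. [vorn brell] : ⟨t,t⟩ cannot yield ⟨e,e⟩ as functor, so [clud [zeph glim]] : ⟨⟨t,t⟩,⟨e,e⟩⟩.
[clud [zeph glim]] is required to be ⟨⟨t,t⟩,⟨e,e⟩⟩. clud : t cannot yield ⟨⟨t,t⟩,⟨e,e⟩⟩ as functor, so [zeph glim] : ⟨t,⟨⟨t,t⟩,⟨e,e⟩⟩⟩.
[zeph glim] is required to be ⟨t,⟨⟨t,t⟩,⟨e,e⟩⟩⟩. zeph : e cannot yield ⟨t,⟨⟨t,t⟩,⟨e,e⟩⟩⟩ as functor, so glim : ⟨e,⟨t,⟨⟨t,t⟩,⟨e,e⟩⟩⟩⟩.

⟨e,⟨t,⟨⟨t,t⟩,⟨e,e⟩⟩⟩⟩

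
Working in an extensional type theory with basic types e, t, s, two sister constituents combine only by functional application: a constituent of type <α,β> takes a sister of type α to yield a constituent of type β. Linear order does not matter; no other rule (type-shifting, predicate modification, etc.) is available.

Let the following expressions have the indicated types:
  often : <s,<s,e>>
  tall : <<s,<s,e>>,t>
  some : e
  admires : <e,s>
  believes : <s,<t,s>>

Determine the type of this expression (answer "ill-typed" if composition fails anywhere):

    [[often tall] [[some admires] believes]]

[often tall]: <<s,<s,e>>,t> applied to <s,<s,e>> yields t.
[some admires]: <e,s> applied to e yields s.
[[some admires] believes]: <s,<t,s>> applied to s yields <t,s>.
[[often tall] [[some admires] believes]]: <t,s> applied to t yields s.

s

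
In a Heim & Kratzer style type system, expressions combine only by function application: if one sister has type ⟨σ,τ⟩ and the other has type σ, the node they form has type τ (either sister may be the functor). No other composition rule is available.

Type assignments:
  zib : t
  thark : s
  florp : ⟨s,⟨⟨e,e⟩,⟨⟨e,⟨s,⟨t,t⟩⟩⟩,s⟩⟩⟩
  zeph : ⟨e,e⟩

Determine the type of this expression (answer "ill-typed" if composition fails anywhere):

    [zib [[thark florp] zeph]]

[thark florp]: florp is ⟨s,⟨⟨e,e⟩,⟨⟨e,⟨s,⟨t,t⟩⟩⟩,s⟩⟩⟩, thark is s; result ⟨⟨e,e⟩,⟨⟨e,⟨s,⟨t,t⟩⟩⟩,s⟩⟩.
[[thark florp] zeph]: [thark florp] is ⟨⟨e,e⟩,⟨⟨e,⟨s,⟨t,t⟩⟩⟩,s⟩⟩, zeph is ⟨e,e⟩; result ⟨⟨e,⟨s,⟨t,t⟩⟩⟩,s⟩.
At [zib [[thark florp] zeph]]: neither t nor ⟨⟨e,⟨s,⟨t,t⟩⟩⟩,s⟩ can take the other as argument; the node is ill-typed.

ill-typed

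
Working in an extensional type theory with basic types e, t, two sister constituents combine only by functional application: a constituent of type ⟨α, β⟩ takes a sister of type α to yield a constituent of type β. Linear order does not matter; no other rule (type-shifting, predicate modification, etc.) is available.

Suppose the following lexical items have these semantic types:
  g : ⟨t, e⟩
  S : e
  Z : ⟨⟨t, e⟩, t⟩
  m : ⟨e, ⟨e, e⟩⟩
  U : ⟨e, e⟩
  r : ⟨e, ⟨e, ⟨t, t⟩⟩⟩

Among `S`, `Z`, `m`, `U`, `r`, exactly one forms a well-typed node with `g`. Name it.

S : e — g needs t; S needs nothing (atomic); neither fits.
Z — combines: Z : ⟨⟨t, e⟩, t⟩ takes g : ⟨t, e⟩ as argument, giving t.
m : ⟨e, ⟨e, e⟩⟩ — g needs t; m needs e; neither fits.
U : ⟨e, e⟩ — g needs t; U needs e; neither fits.
r : ⟨e, ⟨e, ⟨t, t⟩⟩⟩ — g needs t; r needs e; neither fits.

Z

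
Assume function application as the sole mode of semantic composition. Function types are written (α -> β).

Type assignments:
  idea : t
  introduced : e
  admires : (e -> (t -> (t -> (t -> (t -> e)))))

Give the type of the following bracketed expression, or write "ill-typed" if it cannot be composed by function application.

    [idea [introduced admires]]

[introduced admires]: admires is (e -> (t -> (t -> (t -> (t -> e))))), introduced is e; result (t -> (t -> (t -> (t -> e)))).
[idea [introduced admires]]: [introduced admires] is (t -> (t -> (t -> (t -> e)))), idea is t; result (t -> (t -> (t -> e))).

(t -> (t -> (t -> e)))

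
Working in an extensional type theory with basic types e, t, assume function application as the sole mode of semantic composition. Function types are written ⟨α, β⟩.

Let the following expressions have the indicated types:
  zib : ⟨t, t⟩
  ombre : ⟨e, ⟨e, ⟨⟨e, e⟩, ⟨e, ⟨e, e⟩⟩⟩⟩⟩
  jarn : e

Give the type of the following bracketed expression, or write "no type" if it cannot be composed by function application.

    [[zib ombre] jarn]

no type

[zib ombre]: ⟨t, t⟩ with ⟨e, ⟨e, ⟨⟨e, e⟩, ⟨e, ⟨e, e⟩⟩⟩⟩⟩ — neither is a function whose domain matches the other; composition fails here.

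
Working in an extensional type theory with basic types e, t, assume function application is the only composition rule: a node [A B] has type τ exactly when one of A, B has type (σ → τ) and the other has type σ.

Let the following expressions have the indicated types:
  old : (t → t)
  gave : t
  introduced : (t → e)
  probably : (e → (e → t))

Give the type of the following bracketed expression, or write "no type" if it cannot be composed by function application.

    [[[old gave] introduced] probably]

[old gave]: (t → t) applied to t yields t.
[[old gave] introduced]: (t → e) applied to t yields e.
[[[old gave] introduced] probably]: (e → (e → t)) applied to e yields (e → t).

(e → t)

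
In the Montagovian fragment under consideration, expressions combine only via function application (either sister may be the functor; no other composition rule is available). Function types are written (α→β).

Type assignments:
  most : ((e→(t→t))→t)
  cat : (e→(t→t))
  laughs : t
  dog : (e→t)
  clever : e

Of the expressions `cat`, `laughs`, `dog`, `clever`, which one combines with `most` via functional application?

cat — combines: most : ((e→(t→t))→t) takes cat : (e→(t→t)) as argument, giving t.
laughs : t — most needs (e→(t→t)); laughs needs nothing (atomic); neither fits.
dog : (e→t) — most needs (e→(t→t)); dog needs e; neither fits.
clever : e — most needs (e→(t→t)); clever needs nothing (atomic); neither fits.

cat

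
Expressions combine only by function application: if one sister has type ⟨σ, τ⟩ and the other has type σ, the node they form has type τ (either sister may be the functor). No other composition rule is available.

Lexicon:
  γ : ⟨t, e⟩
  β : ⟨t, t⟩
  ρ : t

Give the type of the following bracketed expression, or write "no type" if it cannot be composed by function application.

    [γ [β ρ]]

[β ρ]: β is ⟨t, t⟩, ρ is t; result t.
[γ [β ρ]]: γ is ⟨t, e⟩, [β ρ] is t; result e.

e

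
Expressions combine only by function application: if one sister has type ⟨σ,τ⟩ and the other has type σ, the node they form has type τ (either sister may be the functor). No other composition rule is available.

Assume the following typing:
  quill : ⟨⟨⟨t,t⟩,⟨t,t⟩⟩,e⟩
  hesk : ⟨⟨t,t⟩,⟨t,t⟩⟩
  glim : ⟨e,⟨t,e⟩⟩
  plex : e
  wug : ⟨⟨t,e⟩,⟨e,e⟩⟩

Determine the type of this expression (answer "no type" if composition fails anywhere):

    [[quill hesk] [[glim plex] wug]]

[quill hesk]: quill is ⟨⟨⟨t,t⟩,⟨t,t⟩⟩,e⟩, hesk is ⟨⟨t,t⟩,⟨t,t⟩⟩; result e.
[glim plex]: glim is ⟨e,⟨t,e⟩⟩, plex is e; result ⟨t,e⟩.
[[glim plex] wug]: wug is ⟨⟨t,e⟩,⟨e,e⟩⟩, [glim plex] is ⟨t,e⟩; result ⟨e,e⟩.
[[quill hesk] [[glim plex] wug]]: [[glim plex] wug] is ⟨e,e⟩, [quill hesk] is e; result e.

e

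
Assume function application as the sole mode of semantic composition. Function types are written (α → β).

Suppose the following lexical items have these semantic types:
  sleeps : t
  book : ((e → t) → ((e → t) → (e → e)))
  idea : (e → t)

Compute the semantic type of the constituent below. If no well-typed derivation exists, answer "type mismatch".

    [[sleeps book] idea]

type mismatch

[sleeps book]: t with ((e → t) → ((e → t) → (e → e))) — neither is a function whose domain matches the other; composition fails here.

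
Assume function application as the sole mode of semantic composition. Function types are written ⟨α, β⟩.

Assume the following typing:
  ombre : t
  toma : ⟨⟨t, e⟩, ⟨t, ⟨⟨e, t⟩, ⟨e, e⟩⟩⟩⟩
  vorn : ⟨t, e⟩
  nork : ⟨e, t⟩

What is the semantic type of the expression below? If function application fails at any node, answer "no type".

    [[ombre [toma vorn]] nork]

At [toma vorn], toma : ⟨⟨t, e⟩, ⟨t, ⟨⟨e, t⟩, ⟨e, e⟩⟩⟩⟩ takes vorn : ⟨t, e⟩, giving ⟨t, ⟨⟨e, t⟩, ⟨e, e⟩⟩⟩.
At [ombre [toma vorn]], [toma vorn] : ⟨t, ⟨⟨e, t⟩, ⟨e, e⟩⟩⟩ takes ombre : t, giving ⟨⟨e, t⟩, ⟨e, e⟩⟩.
At [[ombre [toma vorn]] nork], [ombre [toma vorn]] : ⟨⟨e, t⟩, ⟨e, e⟩⟩ takes nork : ⟨e, t⟩, giving ⟨e, e⟩.

⟨e, e⟩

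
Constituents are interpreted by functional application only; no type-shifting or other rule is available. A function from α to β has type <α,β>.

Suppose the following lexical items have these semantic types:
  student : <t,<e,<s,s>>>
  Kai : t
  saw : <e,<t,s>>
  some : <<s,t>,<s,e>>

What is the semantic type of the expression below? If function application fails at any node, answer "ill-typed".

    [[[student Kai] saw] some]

At [student Kai], student : <t,<e,<s,s>>> takes Kai : t, giving <e,<s,s>>.
[[student Kai] saw]: <e,<s,s>> and <e,<t,s>> cannot combine by function application — type clash.

ill-typed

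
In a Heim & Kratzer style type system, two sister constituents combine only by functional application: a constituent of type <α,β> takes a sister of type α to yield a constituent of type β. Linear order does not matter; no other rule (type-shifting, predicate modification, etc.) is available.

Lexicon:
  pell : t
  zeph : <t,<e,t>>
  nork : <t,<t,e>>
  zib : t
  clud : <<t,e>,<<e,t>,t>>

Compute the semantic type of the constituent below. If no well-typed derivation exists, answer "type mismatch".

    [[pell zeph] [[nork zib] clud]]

[pell zeph]: <t,<e,t>> applied to t yields <e,t>.
[nork zib]: <t,<t,e>> applied to t yields <t,e>.
[[nork zib] clud]: <<t,e>,<<e,t>,t>> applied to <t,e> yields <<e,t>,t>.
[[pell zeph] [[nork zib] clud]]: <<e,t>,t> applied to <e,t> yields t.

t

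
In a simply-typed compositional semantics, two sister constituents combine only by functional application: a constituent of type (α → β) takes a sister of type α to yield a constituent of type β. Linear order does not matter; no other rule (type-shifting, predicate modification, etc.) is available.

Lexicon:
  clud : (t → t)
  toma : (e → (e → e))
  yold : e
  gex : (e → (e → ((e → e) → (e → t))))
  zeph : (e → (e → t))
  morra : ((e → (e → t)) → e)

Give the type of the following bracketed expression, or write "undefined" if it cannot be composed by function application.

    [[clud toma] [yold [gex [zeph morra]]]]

undefined

[clud toma]: (t → t) with (e → (e → e)) — neither is a function whose domain matches the other; composition fails here.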